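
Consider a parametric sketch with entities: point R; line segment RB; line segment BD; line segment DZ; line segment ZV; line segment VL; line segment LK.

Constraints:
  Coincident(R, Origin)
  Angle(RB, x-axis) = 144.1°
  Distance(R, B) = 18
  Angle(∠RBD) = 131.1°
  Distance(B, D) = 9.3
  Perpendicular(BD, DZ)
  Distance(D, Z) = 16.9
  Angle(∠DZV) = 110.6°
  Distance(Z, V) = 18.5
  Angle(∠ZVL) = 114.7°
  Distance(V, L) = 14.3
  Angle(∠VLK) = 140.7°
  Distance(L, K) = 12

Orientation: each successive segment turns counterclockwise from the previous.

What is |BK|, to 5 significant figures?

19.487

R is at the origin; RB runs at 144.1° with length 18.0, so B = (-14.581, 10.555). ∠RBD = 131.1° gives BD at -167.00° from the x-axis; with |BD| = 9.3, D = (-23.642, 8.4627). BD ⟂ DZ, so DZ runs at -77.000°; with |DZ| = 16.9, Z = (-19.841, -8.0042). ∠DZV = 110.6° gives ZV at -7.6000° from the x-axis; with |ZV| = 18.5, V = (-1.5032, -10.451). ∠ZVL = 114.7° gives VL at 57.700° from the x-axis; with |VL| = 14.3, L = (6.1380, 1.6363). ∠VLK = 140.7° gives LK at 97.000° from the x-axis; with |LK| = 12.0, K = (4.6756, 13.547). Then |BK| = |K − B| = 19.487.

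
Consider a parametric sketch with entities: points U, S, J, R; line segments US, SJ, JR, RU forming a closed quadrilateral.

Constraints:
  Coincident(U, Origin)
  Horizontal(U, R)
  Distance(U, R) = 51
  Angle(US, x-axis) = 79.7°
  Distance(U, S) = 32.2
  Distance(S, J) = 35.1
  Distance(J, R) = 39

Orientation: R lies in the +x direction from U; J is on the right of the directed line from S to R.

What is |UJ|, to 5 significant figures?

12.432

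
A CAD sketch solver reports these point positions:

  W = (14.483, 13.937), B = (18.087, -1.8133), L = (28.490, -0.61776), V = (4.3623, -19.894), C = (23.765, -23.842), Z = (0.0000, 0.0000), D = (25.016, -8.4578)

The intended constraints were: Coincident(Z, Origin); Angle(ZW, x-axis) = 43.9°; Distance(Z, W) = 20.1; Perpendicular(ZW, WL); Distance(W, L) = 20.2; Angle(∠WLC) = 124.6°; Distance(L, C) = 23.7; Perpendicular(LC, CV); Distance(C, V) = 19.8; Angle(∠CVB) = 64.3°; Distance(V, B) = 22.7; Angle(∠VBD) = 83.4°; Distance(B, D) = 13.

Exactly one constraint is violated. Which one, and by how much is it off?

Distance(B, D) = 13 — off by 3.40.

Z = (0.00, 0.00) ✓; ZW at 43.90° ✓; |ZW| = 20.10 ✓; ∠(ZW, WL) = 90.00° ✓; |WL| = 20.20 ✓; ∠WLC = 124.6° ✓; |LC| = 23.70 ✓; ∠(LC, CV) = 90.00° ✓; |CV| = 19.80 ✓; ∠CVB = 64.30° ✓; |VB| = 22.70 ✓; ∠VBD = 83.40° ✓; |BD| = 9.600 ✗.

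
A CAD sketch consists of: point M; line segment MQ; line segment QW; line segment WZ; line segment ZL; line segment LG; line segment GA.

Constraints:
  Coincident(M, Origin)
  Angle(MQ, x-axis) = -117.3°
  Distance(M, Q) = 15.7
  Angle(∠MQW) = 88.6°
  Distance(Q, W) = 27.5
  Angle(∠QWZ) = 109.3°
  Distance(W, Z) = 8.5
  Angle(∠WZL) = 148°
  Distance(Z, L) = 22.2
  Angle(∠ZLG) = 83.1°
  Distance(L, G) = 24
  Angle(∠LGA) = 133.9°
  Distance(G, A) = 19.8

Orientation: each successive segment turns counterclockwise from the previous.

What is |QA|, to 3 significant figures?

6.42

∠ZLG = 83.1° gives LG at 174° from the x-axis; with |LG| = 24.0, G = (4.78, 4.27). ∠LGA = 133.9° gives GA at -140° from the x-axis; with |GA| = 19.8, A = (-10.4, -8.40). Then |QA| = |A − Q| = 6.42.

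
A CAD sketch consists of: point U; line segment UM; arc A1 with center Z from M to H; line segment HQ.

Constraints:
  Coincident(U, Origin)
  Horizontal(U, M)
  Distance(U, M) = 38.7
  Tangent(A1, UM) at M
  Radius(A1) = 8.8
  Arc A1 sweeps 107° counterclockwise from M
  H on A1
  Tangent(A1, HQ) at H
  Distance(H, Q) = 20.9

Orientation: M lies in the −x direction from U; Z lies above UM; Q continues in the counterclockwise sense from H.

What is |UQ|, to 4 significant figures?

48.04

U is at the origin; UM is horizontal with |UM| = 38.7 and M on the −x side, so M = (-38.70, 0.000). Since A1 is tangent to UM there, ZM ⟂ UM, so Z = M + (0, 8.8) = (-38.70, 8.800). On A1, M sits at bearing -90° from Z; a 107° counterclockwise sweep puts H at bearing 17°, so H = Z + 8.8·(cos 17°, sin 17°) = (-30.28, 11.37). Since A1 is tangent to HQ there, ZH ⟂ HQ, so HQ runs along (−sin 17°, cos 17°); with |HQ| = 20.9, Q = (-36.40, 31.36). Then |UQ| = |Q − U| = 48.04.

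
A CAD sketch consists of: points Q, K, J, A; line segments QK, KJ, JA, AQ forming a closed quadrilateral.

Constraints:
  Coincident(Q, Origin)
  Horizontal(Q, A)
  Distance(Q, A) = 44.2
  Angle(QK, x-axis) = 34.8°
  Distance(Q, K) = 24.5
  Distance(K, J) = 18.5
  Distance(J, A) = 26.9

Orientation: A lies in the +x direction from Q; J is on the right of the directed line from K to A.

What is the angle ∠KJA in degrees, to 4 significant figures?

73.04°

Checks: |KJ| = 18.50 ✓; |JA| = 26.90 ✓.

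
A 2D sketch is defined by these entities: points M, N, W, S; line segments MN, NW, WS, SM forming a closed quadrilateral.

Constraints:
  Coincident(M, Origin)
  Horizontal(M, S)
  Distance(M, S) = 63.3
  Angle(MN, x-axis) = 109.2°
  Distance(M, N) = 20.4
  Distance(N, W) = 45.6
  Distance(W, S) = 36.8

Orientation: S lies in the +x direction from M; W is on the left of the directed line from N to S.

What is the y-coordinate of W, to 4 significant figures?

26.95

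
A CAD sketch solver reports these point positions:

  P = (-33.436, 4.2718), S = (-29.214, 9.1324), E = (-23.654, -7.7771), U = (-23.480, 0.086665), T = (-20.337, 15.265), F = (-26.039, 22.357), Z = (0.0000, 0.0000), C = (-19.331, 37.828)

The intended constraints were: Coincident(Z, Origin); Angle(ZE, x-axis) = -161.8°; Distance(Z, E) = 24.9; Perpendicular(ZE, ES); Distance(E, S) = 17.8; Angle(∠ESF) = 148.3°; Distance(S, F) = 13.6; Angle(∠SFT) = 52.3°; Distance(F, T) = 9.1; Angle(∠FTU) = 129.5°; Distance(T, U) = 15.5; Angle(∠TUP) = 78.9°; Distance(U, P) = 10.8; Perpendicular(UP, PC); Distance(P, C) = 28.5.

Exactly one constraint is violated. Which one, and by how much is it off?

Distance(P, C) = 28.5 — off by 7.90.

Z = (0.00, 0.00) ✓; ZE at -161.8° ✓; |ZE| = 24.90 ✓; ∠(ZE, ES) = 90.00° ✓; |ES| = 17.80 ✓; ∠ESF = 148.3° ✓; |SF| = 13.60 ✓; ∠SFT = 52.30° ✓; |FT| = 9.100 ✓; ∠FTU = 129.5° ✓; |TU| = 15.50 ✓; ∠TUP = 78.90° ✓; |UP| = 10.80 ✓; ∠(UP, PC) = 90.00° ✓; |PC| = 36.40 ✗.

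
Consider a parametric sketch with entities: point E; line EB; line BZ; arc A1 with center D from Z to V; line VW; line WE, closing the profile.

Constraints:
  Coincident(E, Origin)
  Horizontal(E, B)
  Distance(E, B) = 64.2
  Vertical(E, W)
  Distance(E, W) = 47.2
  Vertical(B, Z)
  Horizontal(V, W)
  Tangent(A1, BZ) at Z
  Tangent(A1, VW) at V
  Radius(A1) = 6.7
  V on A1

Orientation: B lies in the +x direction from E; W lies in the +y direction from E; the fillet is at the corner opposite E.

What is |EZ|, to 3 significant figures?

75.9

The virtual corner opposite E is at (64.2, 47.2). The tangent condition forces DZ to be normal to BZ and the tangent condition forces DV to be normal to VW, with radius 6.7, so the center D sits 6.7 in from both sides at D = (57.5, 40.5). That places the tangent points at Z = (64.2, 40.5) on BZ and V = (57.5, 47.2) on VW. Then |EZ| = |Z − E| = 75.9.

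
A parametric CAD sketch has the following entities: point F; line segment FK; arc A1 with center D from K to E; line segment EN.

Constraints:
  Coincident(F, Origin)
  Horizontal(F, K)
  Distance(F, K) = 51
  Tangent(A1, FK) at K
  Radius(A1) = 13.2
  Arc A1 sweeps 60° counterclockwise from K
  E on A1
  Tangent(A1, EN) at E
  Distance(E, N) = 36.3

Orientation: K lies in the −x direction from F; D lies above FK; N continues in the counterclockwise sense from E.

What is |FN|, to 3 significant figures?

43.7

F is at the origin; FK is horizontal with |FK| = 51.0 and K on the −x side, so K = (-51.0, 0.00). The tangent condition forces DK to be normal to FK, so D = K + (0, 13.2) = (-51.0, 13.2). On A1, K sits at bearing -90° from D; a 60° counterclockwise sweep puts E at bearing -30°, so E = D + 13.2·(cos -30°, sin -30°) = (-39.6, 6.60). Since A1 is tangent to EN there, DE ⟂ EN, so EN runs along (−sin -30°, cos -30°); with |EN| = 36.3, N = (-21.4, 38.0). Then |FN| = |N − F| = 43.7.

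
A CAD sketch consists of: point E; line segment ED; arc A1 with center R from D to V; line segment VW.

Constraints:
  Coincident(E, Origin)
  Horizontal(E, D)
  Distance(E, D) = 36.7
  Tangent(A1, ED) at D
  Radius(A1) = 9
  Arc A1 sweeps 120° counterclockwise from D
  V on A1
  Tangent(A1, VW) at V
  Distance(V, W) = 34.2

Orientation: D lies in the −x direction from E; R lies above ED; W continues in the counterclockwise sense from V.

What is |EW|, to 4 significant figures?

63.05

E is at the origin; E and D share the same y with |ED| = 36.7 and D on the −x side, so D = (-36.70, 0.000). Since A1 is tangent to ED there, RD ⟂ ED, so R = D + (0, 9) = (-36.70, 9.000). On A1, D sits at bearing -90° from R; a 120° counterclockwise sweep puts V at bearing 30°, so V = R + 9.0·(cos 30°, sin 30°) = (-28.91, 13.50). A1 meets VW tangentially, so RV is at right angles to VW, so VW runs along (−sin 30°, cos 30°); with |VW| = 34.2, W = (-46.01, 43.12). Then |EW| = |W − E| = 63.05.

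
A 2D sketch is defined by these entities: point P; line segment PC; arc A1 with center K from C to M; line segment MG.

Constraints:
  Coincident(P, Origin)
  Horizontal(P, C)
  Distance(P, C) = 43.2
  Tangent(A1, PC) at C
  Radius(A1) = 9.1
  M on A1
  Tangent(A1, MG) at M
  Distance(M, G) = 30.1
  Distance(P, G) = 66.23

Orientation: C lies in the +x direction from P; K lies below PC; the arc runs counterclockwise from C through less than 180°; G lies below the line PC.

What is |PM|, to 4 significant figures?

38.69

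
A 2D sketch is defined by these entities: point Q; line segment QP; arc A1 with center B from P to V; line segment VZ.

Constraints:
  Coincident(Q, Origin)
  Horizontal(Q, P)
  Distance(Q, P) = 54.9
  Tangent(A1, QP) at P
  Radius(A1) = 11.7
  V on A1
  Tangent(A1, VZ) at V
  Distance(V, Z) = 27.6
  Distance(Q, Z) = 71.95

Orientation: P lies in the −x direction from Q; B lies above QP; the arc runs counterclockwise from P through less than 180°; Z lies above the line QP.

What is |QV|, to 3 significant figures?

48.2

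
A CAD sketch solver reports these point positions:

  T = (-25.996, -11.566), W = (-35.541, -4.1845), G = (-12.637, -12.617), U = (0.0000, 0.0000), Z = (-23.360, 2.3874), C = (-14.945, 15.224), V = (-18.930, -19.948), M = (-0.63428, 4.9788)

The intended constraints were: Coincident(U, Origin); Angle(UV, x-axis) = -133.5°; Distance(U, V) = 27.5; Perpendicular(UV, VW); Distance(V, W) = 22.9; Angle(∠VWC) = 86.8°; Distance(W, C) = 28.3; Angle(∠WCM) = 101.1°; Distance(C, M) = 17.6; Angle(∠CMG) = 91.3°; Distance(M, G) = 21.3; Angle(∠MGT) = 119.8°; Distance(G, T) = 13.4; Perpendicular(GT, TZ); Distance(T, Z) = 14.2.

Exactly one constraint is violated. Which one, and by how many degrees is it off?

Perpendicular(GT, TZ) — off by 6.20°.

U = (0.00, 0.00) ✓; UV at -133.5° ✓; |UV| = 27.50 ✓; ∠(UV, VW) = 90.00° ✓; |VW| = 22.90 ✓; ∠VWC = 86.80° ✓; |WC| = 28.30 ✓; ∠WCM = 101.1° ✓; |CM| = 17.60 ✓; ∠CMG = 91.30° ✓; |MG| = 21.30 ✓; ∠MGT = 119.8° ✓; |GT| = 13.40 ✓; ∠(GT, TZ) = 96.20° ✗; |TZ| = 14.20 ✓.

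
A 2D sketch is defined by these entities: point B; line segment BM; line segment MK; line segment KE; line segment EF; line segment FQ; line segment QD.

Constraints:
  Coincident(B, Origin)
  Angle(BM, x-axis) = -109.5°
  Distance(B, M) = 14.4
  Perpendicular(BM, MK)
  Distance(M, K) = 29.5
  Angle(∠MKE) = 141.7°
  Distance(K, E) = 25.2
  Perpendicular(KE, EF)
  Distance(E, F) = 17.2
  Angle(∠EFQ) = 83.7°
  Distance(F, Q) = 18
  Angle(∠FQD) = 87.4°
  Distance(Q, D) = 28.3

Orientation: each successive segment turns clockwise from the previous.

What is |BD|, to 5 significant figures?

49.622

B is at the origin; BM runs at -109.5° with length 14.4, so M = (-4.8068, -13.574). The perpendicularity gives MK at right angles to BM, so MK runs at 160.50°; with |MK| = 29.5, K = (-32.615, -3.7267). ∠MKE = 141.7° gives KE at 122.20° from the x-axis; with |KE| = 25.2, E = (-46.043, 17.597). KE is perpendicular to EF, so EF runs at 32.200°; with |EF| = 17.2, F = (-31.489, 26.763). ∠EFQ = 83.7° gives FQ at -64.100° from the x-axis; with |FQ| = 18.0, Q = (-23.626, 10.571). ∠FQD = 87.4° gives QD at -156.70° from the x-axis; with |QD| = 28.3, D = (-49.618, -0.62317). Then |BD| = |D − B| = 49.622.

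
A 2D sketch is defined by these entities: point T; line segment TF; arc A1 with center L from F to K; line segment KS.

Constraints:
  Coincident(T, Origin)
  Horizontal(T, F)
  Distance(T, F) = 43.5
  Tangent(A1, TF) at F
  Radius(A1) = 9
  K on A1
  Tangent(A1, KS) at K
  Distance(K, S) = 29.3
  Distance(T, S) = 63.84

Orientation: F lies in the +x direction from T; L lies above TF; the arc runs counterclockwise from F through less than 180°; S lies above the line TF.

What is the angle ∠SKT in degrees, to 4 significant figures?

96.82°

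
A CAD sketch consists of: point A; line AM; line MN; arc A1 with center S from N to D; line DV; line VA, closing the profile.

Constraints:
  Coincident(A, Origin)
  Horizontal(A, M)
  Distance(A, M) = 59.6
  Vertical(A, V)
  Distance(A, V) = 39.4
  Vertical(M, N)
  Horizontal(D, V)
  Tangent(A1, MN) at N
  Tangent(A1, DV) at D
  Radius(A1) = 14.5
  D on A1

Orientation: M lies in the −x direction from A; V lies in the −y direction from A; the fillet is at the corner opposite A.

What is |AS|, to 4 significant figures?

51.52

AV is vertical with |AV| = 39.4 and V on the −y side, so V = (0.000, -39.40). The virtual corner opposite A is at (-59.60, -39.40). A1 meets MN tangentially, so SN is at right angles to MN and since A1 is tangent to DV there, SD ⟂ DV, with radius 14.5, so the center S sits 14.5 in from both sides at S = (-45.10, -24.90). Then |AS| = |S − A| = 51.52.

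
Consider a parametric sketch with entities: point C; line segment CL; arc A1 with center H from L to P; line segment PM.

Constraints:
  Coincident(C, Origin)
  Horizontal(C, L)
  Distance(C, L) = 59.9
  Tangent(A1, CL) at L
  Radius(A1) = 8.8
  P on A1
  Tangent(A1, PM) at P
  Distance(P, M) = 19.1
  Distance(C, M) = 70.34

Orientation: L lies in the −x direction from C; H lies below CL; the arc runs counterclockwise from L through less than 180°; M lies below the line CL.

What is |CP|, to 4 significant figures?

69.31

C is at the origin; CL is horizontal with |CL| = 59.9 and L on the −x side, so L = (-59.90, 0.000). A1 meets CL tangentially, so HL is at right angles to CL, so H = L + (0, -8.8) = (-59.90, -8.800). Since HP ⟂ PM (tangency), |HM| = √(8.8² + 19.1²) = 21.03 regardless of where P sits on A1. So M lies on both circle(C, 70.34) and circle(H, 21.03); the below-CL intersection is M = (-63.88, -29.45). P is the foot of the tangent from M: P = (-68.44, -10.90).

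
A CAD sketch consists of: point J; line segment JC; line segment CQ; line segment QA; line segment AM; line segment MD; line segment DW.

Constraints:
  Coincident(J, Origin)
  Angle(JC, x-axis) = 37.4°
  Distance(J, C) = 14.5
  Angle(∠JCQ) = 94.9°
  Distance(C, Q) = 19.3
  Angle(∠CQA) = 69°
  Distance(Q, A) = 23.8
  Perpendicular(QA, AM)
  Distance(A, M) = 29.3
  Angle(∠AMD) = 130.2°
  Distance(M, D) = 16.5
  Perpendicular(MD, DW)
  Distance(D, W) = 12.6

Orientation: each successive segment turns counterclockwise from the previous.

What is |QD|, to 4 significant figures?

41.49

J is at the origin; JC runs at 37.4° with length 14.5, so C = (11.52, 8.807). ∠JCQ = 94.9° gives CQ at 122.5° from the x-axis; with |CQ| = 19.3, Q = (1.149, 25.08). ∠CQA = 69.0° gives QA at -126.5° from the x-axis; with |QA| = 23.8, A = (-13.01, 5.953). QA is perpendicular to AM, so AM runs at -36.50°; with |AM| = 29.3, M = (10.55, -11.48). ∠AMD = 130.2° gives MD at 13.30° from the x-axis; with |MD| = 16.5, D = (26.60, -7.680). Then |QD| = |D − Q| = 41.49.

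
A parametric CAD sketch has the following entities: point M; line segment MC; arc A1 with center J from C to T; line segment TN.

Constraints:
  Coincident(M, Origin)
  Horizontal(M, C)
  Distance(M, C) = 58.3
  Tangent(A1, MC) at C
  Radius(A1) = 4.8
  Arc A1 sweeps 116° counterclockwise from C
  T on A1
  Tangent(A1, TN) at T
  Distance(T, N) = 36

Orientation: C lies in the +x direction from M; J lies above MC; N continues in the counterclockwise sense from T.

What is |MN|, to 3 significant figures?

61.1

M is at the origin; MC is horizontal with |MC| = 58.3 and C on the +x side, so C = (58.3, 0.00). Tangency of A1 to MC means the radius JC is perpendicular to MC, so J = C + (0, 4.8) = (58.3, 4.80). On A1, C sits at bearing -90° from J; a 116° counterclockwise sweep puts T at bearing 26°, so T = J + 4.8·(cos 26°, sin 26°) = (62.6, 6.90). The tangent condition forces JT to be normal to TN, so TN runs along (−sin 26°, cos 26°); with |TN| = 36.0, N = (46.8, 39.3). Then |MN| = |N − M| = 61.1.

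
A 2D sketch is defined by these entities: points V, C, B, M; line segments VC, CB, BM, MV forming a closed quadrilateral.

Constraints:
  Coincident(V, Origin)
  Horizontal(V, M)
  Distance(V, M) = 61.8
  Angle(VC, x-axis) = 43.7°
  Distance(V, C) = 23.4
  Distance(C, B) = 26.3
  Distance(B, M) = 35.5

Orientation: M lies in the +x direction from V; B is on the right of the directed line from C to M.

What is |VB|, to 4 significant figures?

28.38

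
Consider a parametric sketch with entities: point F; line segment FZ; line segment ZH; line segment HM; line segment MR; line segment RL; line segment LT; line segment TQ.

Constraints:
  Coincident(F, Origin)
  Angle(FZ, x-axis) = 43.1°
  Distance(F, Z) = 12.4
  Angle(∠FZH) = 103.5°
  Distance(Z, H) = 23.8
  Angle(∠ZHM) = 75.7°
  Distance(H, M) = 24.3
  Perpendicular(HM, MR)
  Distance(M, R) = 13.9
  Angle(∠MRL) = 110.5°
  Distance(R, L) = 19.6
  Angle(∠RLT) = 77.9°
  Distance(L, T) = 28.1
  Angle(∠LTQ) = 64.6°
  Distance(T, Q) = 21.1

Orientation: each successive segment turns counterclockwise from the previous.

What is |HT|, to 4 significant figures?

7.270

∠MRL = 110.5° gives RL at 23.40° from the x-axis; with |RL| = 19.6, L = (7.415, 10.09). ∠RLT = 77.9° gives LT at 125.5° from the x-axis; with |LT| = 28.1, T = (-8.903, 32.96). Then |HT| = |T − H| = 7.270.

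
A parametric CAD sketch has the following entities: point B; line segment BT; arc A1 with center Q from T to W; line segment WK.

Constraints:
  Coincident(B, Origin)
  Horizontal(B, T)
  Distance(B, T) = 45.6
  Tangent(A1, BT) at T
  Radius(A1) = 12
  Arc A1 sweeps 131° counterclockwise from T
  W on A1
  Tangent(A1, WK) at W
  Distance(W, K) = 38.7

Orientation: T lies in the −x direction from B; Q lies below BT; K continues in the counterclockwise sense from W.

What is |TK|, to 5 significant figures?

51.726

B is at the origin; B and T share the same y with |BT| = 45.6 and T on the −x side, so T = (-45.600, 0.0000). The tangent condition forces QT to be normal to BT, so Q = T + (0, -12) = (-45.600, -12.000). On A1, T sits at bearing 90° from Q; a 131° counterclockwise sweep puts W at bearing 221°, so W = Q + 12.0·(cos 221°, sin 221°) = (-54.657, -19.873). The tangent condition forces QW to be normal to WK, so WK runs along (−sin 221°, cos 221°); with |WK| = 38.7, K = (-29.267, -49.080). Then |TK| = |K − T| = 51.726.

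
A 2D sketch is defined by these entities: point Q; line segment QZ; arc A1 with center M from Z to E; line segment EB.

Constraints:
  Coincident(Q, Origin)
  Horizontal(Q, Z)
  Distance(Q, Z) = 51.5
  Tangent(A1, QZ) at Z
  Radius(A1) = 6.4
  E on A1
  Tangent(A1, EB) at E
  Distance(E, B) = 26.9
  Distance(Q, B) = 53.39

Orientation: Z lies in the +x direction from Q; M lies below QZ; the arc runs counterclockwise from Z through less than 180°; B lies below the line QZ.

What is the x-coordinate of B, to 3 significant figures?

42.4

Q is at the origin; QZ is horizontal with |QZ| = 51.5 and Z on the +x side, so Z = (51.5, 0.00). Since A1 is tangent to QZ there, MZ ⟂ QZ, so M = Z + (0, -6.4) = (51.5, -6.40). Since ME ⟂ EB (tangency), |MB| = √(6.4² + 26.9²) = 27.7 regardless of where E sits on A1. So B lies on both circle(Q, 53.39) and circle(M, 27.7); the below-QZ intersection is B = (42.4, -32.5). E is the foot of the tangent from B: E = (45.1, -5.74).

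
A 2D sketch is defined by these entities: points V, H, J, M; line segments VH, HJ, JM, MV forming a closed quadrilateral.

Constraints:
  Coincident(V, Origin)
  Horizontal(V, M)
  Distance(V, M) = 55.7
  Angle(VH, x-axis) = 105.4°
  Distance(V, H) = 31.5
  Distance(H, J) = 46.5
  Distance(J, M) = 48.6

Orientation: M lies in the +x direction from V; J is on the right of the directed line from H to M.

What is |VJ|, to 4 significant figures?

15.58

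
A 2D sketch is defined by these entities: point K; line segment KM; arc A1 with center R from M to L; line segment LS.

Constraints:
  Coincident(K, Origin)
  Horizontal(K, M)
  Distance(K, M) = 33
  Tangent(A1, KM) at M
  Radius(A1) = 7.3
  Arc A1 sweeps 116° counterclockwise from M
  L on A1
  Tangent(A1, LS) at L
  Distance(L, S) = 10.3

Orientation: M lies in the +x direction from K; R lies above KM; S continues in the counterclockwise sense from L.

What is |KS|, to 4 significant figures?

40.23

On A1, M sits at bearing -90° from R; a 116° counterclockwise sweep puts L at bearing 26°, so L = R + 7.3·(cos 26°, sin 26°) = (39.56, 10.50). Since A1 is tangent to LS there, RL ⟂ LS, so LS runs along (−sin 26°, cos 26°); with |LS| = 10.3, S = (35.05, 19.76). Then |KS| = |S − K| = 40.23.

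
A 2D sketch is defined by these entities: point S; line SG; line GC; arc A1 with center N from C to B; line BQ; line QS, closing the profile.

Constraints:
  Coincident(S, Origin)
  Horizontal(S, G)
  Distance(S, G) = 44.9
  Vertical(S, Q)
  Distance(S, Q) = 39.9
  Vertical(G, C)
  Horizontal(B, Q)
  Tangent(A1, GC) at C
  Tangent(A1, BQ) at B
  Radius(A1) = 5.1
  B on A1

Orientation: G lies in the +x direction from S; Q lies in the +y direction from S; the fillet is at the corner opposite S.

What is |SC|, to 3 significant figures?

56.8

The virtual corner opposite S is at (44.9, 39.9). Since A1 is tangent to GC there, NC ⟂ GC and tangency of A1 to BQ means the radius NB is perpendicular to BQ, with radius 5.1, so the center N sits 5.1 in from both sides at N = (39.8, 34.8). That places the tangent points at C = (44.9, 34.8) on GC and B = (39.8, 39.9) on BQ. Then |SC| = |C − S| = 56.8.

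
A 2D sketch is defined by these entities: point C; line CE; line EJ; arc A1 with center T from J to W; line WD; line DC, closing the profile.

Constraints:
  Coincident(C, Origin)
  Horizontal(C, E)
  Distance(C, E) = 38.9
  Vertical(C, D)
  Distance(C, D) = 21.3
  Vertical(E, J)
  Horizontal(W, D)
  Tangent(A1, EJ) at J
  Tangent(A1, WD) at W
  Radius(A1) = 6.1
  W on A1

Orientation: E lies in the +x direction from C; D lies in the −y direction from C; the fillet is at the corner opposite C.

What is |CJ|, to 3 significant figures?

41.8

C is at the origin; CE is horizontal with |CE| = 38.9 and E on the +x side, so E = (38.9, 0.00). C and D share the same x with |CD| = 21.3 and D on the −y side, so D = (0.00, -21.3). The virtual corner opposite C is at (38.9, -21.3). The tangent condition forces TJ to be normal to EJ and since A1 is tangent to WD there, TW ⟂ WD, with radius 6.1, so the center T sits 6.1 in from both sides at T = (32.8, -15.2). That places the tangent points at J = (38.9, -15.2) on EJ and W = (32.8, -21.3) on WD. Then |CJ| = |J − C| = 41.8.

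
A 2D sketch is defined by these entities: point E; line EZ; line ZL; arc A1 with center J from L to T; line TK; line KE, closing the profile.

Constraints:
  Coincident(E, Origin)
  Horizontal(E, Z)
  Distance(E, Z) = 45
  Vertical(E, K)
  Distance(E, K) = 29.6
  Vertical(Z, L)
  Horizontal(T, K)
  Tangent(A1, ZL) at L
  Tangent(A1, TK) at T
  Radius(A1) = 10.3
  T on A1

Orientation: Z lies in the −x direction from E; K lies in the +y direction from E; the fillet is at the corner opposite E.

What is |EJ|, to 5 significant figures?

39.706

E is at the origin; E and Z share the same y with |EZ| = 45.0 and Z on the −x side, so Z = (-45.000, 0.0000). E and K share the same x with |EK| = 29.6 and K on the +y side, so K = (0.0000, 29.600). The virtual corner opposite E is at (-45.000, 29.600). Since A1 is tangent to ZL there, JL ⟂ ZL and tangency of A1 to TK means the radius JT is perpendicular to TK, with radius 10.3, so the center J sits 10.3 in from both sides at J = (-34.700, 19.300). Then |EJ| = |J − E| = 39.706.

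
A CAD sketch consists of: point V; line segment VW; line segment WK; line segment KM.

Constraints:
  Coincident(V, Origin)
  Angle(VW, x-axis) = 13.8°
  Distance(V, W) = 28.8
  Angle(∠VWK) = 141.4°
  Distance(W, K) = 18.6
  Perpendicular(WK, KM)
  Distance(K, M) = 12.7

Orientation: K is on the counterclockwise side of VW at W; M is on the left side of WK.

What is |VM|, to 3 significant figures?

41.4

V is at the origin; VW runs at 13.8° with length 28.8, so W = 28.8·(cos 13.8°, sin 13.8°) = (28.0, 6.87). ∠VWK = 141.4°, so WK runs at 13.8° + (180° − 141.4°) = 52.4° from the x-axis; with |WK| = 18.6, K = W + 18.6·(cos 52.4°, sin 52.4°) = (39.3, 21.6). The perpendicularity gives KM at right angles to WK; with |KM| = 12.7 on the left of WK, M = K + 12.7·(-0.792, 0.610) = (29.3, 29.4). Then |VM| = |M − V| = 41.4.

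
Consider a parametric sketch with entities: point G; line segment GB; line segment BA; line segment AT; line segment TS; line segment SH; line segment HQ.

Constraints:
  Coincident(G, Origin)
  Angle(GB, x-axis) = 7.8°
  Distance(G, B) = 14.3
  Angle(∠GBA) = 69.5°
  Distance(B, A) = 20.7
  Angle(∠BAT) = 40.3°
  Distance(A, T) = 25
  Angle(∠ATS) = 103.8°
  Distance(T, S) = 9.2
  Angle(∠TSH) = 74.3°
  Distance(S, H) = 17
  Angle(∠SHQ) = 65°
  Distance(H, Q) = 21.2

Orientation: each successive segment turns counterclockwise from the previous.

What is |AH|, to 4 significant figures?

13.20

∠ATS = 103.8° gives TS at -25.80° from the x-axis; with |TS| = 9.2, S = (7.439, -8.291). ∠TSH = 74.3° gives SH at 79.90° from the x-axis; with |SH| = 17.0, H = (10.42, 8.445). Then |AH| = |H − A| = 13.20.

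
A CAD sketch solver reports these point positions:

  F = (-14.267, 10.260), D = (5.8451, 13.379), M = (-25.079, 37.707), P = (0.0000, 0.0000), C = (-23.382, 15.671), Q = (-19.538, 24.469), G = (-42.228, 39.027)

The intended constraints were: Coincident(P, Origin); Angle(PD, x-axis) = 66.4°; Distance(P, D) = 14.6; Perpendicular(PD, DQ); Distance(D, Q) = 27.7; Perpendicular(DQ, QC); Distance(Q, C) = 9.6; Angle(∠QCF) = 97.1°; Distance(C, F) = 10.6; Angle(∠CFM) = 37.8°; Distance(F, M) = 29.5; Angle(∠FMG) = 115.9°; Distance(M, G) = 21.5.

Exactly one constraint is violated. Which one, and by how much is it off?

Distance(M, G) = 21.5 — off by 4.30.

P = (0.00, 0.00) ✓; PD at 66.40° ✓; |PD| = 14.60 ✓; ∠(PD, DQ) = 90.00° ✓; |DQ| = 27.70 ✓; ∠(DQ, QC) = 90.00° ✓; |QC| = 9.601 ✓; ∠QCF = 97.09° ✓; |CF| = 10.60 ✓; ∠CFM = 37.80° ✓; |FM| = 29.50 ✓; ∠FMG = 115.9° ✓; |MG| = 17.20 ✗.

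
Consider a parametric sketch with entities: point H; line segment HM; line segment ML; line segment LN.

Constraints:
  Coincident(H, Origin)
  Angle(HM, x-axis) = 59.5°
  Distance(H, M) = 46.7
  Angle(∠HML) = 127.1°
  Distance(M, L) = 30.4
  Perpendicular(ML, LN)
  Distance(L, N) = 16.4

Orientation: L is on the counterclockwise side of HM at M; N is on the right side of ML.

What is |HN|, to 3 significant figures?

79.4

H is at the origin; HM runs at 59.5° with length 46.7, so M = 46.7·(cos 59.5°, sin 59.5°) = (23.7, 40.2). ∠HML = 127.1°, so ML runs at 59.5° + (180° − 127.1°) = 112° from the x-axis; with |ML| = 30.4, L = M + 30.4·(cos 112°, sin 112°) = (12.1, 68.3). ML ⟂ LN; with |LN| = 16.4 on the right of ML, N = L + 16.4·(0.925, 0.381) = (27.3, 74.6). Then |HN| = |N − H| = 79.4.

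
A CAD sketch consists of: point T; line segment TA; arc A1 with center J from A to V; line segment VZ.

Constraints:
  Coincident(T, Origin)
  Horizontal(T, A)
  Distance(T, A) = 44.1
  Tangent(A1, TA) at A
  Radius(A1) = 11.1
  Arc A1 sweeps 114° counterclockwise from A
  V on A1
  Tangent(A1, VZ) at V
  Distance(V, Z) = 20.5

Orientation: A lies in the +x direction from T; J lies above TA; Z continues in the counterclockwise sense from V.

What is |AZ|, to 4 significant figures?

34.39

On A1, A sits at bearing -90° from J; a 114° counterclockwise sweep puts V at bearing 24°, so V = J + 11.1·(cos 24°, sin 24°) = (54.24, 15.61). A1 meets VZ tangentially, so JV is at right angles to VZ, so VZ runs along (−sin 24°, cos 24°); with |VZ| = 20.5, Z = (45.90, 34.34). Then |AZ| = |Z − A| = 34.39.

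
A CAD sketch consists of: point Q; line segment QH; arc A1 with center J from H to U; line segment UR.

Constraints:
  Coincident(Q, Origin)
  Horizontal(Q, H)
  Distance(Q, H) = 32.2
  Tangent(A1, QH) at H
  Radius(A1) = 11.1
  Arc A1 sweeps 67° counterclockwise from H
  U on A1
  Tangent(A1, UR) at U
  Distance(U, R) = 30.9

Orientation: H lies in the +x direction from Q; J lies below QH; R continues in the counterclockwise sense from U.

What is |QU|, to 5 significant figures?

22.999

Q is at the origin; Q and H share the same y with |QH| = 32.2 and H on the +x side, so H = (32.200, 0.0000). Tangency of A1 to QH means the radius JH is perpendicular to QH, so J = H + (0, -11.1) = (32.200, -11.100). On A1, H sits at bearing 90° from J; a 67° counterclockwise sweep puts U at bearing 157°, so U = J + 11.1·(cos 157°, sin 157°) = (21.982, -6.7629). Then |QU| = |U − Q| = 22.999.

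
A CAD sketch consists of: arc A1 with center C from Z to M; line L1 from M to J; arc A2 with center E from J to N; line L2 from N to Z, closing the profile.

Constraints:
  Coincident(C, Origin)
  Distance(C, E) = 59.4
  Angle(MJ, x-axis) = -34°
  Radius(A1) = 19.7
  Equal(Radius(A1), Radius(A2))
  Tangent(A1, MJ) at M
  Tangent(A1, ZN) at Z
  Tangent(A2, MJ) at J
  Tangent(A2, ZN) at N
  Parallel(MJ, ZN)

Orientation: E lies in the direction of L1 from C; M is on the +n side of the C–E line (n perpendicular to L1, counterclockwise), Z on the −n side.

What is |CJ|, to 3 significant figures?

62.6

The slot axis is L1's direction at -34.0°, so u = (cos -34.0°, sin -34.0°) = (0.829, -0.559) and n = (−sin -34.0°, cos -34.0°) = (0.559, 0.829). C is at the origin and E lies 59.4 along u from C, so E = 59.4·u = (49.2, -33.2). Tangency of A1 to both parallel lines with radius 19.7 puts M and Z at C ± 19.7·n: M = (11.0, 16.3), Z = (-11.0, -16.3). Equal radii place J and N the same way about E: J = E + 19.7·n = (60.3, -16.9), N = E − 19.7·n = (38.2, -49.5). Then |CJ| = |J − C| = 62.6.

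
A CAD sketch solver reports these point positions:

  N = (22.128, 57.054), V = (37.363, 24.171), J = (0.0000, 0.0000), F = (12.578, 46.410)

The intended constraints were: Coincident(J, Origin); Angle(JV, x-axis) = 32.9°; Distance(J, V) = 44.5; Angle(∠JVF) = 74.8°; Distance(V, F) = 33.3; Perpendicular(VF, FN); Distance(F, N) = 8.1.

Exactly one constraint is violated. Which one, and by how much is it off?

Distance(F, N) = 8.1 — off by 6.20.

J = (0.00, 0.00) ✓; JV at 32.90° ✓; |JV| = 44.50 ✓; ∠JVF = 74.80° ✓; |VF| = 33.30 ✓; ∠(VF, FN) = 90.00° ✓; |FN| = 14.30 ✗.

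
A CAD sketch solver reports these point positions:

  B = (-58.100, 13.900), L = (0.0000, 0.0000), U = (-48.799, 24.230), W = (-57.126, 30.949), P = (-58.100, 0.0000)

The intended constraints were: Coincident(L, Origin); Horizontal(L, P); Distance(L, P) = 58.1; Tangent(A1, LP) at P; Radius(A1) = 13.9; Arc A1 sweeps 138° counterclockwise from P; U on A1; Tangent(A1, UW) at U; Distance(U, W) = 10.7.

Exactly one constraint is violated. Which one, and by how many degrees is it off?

Tangent(A1, UW) at U — off by 3.10°.

L = (0.00, 0.00) ✓; L.y = 0.00, P.y = 0.00 ✓; |LP| = 58.10 ✓; ∠(BP, PL) = 90.00° ✓; |BP| = 13.90 ✓; bearing(B→U) − bearing(B→P) = 138.0° ✓; |BU| = 13.90 ✓; ∠(BU, UW) = 86.90° ✗; |UW| = 10.70 ✓.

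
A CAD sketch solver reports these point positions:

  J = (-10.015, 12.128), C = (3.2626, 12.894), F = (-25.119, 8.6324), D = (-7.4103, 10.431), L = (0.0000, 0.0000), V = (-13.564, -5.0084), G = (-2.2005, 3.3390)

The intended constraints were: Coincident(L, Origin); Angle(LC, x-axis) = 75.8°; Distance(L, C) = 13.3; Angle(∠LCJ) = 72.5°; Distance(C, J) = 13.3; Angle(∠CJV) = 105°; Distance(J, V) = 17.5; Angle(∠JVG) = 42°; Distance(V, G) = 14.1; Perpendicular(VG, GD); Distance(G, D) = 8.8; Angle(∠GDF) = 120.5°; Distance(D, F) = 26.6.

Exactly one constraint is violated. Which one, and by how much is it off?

Distance(D, F) = 26.6 — off by 8.80.

L = (0.00, 0.00) ✓; LC at 75.80° ✓; |LC| = 13.30 ✓; ∠LCJ = 72.50° ✓; |CJ| = 13.30 ✓; ∠CJV = 105.0° ✓; |JV| = 17.50 ✓; ∠JVG = 42.00° ✓; |VG| = 14.10 ✓; ∠(VG, GD) = 90.00° ✓; |GD| = 8.800 ✓; ∠GDF = 120.5° ✓; |DF| = 17.80 ✗.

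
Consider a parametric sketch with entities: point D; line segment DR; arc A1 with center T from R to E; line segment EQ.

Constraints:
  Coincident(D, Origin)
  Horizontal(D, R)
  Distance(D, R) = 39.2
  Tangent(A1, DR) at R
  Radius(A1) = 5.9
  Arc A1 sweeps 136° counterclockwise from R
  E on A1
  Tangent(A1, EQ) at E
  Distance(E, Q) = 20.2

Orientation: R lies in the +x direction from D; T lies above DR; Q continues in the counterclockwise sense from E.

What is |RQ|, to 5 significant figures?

26.331

D is at the origin; D and R share the same y with |DR| = 39.2 and R on the +x side, so R = (39.200, 0.0000). Since A1 is tangent to DR there, TR ⟂ DR, so T = R + (0, 5.9) = (39.200, 5.9000). On A1, R sits at bearing -90° from T; a 136° counterclockwise sweep puts E at bearing 46°, so E = T + 5.9·(cos 46°, sin 46°) = (43.298, 10.144). Since A1 is tangent to EQ there, TE ⟂ EQ, so EQ runs along (−sin 46°, cos 46°); with |EQ| = 20.2, Q = (28.768, 24.176). Then |RQ| = |Q − R| = 26.331.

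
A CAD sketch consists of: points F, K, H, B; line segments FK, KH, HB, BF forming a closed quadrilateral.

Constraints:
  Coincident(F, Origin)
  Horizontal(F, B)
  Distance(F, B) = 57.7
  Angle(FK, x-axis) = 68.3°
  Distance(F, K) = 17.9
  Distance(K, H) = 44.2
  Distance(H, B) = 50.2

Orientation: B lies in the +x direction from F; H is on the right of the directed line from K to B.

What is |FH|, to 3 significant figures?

30.7

Checks: F.y = 0.00, B.y = 0.00 ✓; |KH| = 44.20 ✓; |HB| = 50.20 ✓.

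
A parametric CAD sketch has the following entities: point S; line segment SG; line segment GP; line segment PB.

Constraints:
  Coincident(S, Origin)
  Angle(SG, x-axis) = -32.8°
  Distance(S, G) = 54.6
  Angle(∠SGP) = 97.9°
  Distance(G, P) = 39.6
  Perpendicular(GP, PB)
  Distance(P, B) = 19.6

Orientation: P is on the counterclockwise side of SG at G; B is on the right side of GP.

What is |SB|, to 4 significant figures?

87.45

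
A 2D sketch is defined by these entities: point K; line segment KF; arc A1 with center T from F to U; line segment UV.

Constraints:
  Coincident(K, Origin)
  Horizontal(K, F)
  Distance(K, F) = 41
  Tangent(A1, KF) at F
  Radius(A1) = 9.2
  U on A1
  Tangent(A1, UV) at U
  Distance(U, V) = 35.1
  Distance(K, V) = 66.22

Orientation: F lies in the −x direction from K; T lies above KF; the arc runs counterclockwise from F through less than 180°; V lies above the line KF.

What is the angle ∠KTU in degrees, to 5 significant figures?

39.979°

Checks: |TU| = 9.200 ✓; ∠(TU, UV) = 90.00° ✓; |UV| = 35.10 ✓; |KV| = 66.22 ✓.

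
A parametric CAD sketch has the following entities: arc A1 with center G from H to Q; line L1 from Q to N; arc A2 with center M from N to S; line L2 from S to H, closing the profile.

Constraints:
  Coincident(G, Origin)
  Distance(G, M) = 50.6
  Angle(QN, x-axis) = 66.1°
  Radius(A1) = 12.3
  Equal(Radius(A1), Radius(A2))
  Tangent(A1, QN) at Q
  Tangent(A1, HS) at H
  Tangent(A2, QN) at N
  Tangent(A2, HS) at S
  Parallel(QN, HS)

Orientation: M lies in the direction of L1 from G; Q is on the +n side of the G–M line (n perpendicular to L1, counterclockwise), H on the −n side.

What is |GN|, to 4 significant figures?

52.07

The slot axis is L1's direction at 66.1°, so u = (cos 66.1°, sin 66.1°) = (0.4051, 0.9143) and n = (−sin 66.1°, cos 66.1°) = (-0.9143, 0.4051). G is at the origin and M lies 50.6 along u from G, so M = 50.6·u = (20.50, 46.26). Tangency of A1 to both parallel lines with radius 12.3 puts Q and H at G ± 12.3·n: Q = (-11.25, 4.983), H = (11.25, -4.983). Equal radii place N and S the same way about M: N = M + 12.3·n = (9.255, 51.24), S = M − 12.3·n = (31.75, 41.28). Then |GN| = |N − G| = 52.07.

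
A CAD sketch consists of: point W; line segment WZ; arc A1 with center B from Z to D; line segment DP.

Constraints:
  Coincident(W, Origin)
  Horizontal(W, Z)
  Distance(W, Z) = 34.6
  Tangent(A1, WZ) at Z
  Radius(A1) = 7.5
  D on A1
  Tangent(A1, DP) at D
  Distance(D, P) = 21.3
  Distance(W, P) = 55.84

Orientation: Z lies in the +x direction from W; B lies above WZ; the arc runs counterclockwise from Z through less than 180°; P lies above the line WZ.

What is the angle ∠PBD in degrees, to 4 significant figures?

70.60°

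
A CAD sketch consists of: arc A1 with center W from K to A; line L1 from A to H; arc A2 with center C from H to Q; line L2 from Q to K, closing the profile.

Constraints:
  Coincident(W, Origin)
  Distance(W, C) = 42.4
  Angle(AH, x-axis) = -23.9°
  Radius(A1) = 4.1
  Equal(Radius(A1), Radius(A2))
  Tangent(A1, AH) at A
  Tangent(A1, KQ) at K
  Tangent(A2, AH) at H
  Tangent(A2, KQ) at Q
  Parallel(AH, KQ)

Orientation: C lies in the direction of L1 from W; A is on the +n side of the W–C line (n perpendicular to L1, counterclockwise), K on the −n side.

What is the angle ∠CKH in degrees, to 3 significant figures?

5.42°

Tangency of A1 to both parallel lines with radius 4.1 puts A and K at W ± 4.1·n: A = (1.66, 3.75), K = (-1.66, -3.75). Equal radii place H and Q the same way about C: H = C + 4.1·n = (40.4, -13.4), Q = C − 4.1·n = (37.1, -20.9). Then cos ∠CKH = KC·KH / (|KC||KH|), giving 5.42°.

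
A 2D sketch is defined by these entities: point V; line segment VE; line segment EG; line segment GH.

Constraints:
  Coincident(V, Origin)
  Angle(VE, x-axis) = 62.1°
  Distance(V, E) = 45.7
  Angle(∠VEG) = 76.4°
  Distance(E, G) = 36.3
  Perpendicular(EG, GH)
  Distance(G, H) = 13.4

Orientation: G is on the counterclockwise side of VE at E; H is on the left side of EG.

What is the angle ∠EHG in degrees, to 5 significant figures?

69.739°

V is at the origin; VE runs at 62.1° with length 45.7, so E = 45.7·(cos 62.1°, sin 62.1°) = (21.384, 40.388). ∠VEG = 76.4°, so EG runs at 62.1° + (180° − 76.4°) = 165.70° from the x-axis; with |EG| = 36.3, G = E + 36.3·(cos 165.70°, sin 165.70°) = (-13.791, 49.354). The perpendicularity gives GH at right angles to EG; with |GH| = 13.4 on the left of EG, H = G + 13.4·(-0.24700, -0.96902) = (-17.101, 36.369). Then cos ∠EHG = HE·HG / (|HE||HG|), giving 69.739°.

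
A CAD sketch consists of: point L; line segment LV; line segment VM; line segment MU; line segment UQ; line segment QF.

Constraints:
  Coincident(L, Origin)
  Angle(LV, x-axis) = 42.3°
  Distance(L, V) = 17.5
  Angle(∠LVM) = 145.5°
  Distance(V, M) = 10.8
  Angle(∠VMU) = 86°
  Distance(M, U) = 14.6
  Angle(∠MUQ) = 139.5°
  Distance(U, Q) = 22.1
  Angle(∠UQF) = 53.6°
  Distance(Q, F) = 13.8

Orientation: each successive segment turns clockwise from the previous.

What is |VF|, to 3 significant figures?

18.5

L is at the origin; LV runs at 42.3° with length 17.5, so V = (12.9, 11.8). ∠LVM = 145.5° gives VM at 7.80° from the x-axis; with |VM| = 10.8, M = (23.6, 13.2). ∠VMU = 86.0° gives MU at -86.2° from the x-axis; with |MU| = 14.6, U = (24.6, -1.32). ∠MUQ = 139.5° gives UQ at -127° from the x-axis; with |UQ| = 22.1, Q = (11.4, -19.0). ∠UQF = 53.6° gives QF at 107° from the x-axis; with |QF| = 13.8, F = (7.39, -5.84). Then |VF| = |F − V| = 18.5.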